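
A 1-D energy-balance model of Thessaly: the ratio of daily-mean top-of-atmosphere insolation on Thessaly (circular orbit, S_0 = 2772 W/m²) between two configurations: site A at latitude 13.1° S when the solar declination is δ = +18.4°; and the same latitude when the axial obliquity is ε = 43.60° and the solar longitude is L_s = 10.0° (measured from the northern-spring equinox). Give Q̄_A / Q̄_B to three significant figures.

— Configuration A (ϕ=-13.1°):
cos h₀ = −tan(-13.1°) tan(+18.400°) = 0.0774, h₀ = 1.4933 rad.
Bracket: h₀ sin ϕ sin δ + cos ϕ cos δ sin h₀ = 1.4933×-0.22665×0.31565 + 0.97398×0.94888×0.99700 = -0.106834 + 0.921418 = 0.814584.
Q̄ = (S_0/π) × [bracket] = (2772/π) × 0.814584 = 718.75 W/m².
— Configuration B (ϕ=-13.1°):
Solar declination: sin δ = sin ε · sin L_s = sin 43.60° × sin 10.0° = 0.11975, so δ = +6.878°.
cos h₀ = −tan(-13.1°) tan(+6.878°) = 0.0281, h₀ = 1.5427 rad.
Bracket: h₀ sin ϕ sin δ + cos ϕ cos δ sin h₀ = 1.5427×-0.22665×0.11975 + 0.97398×0.99280×0.99961 = -0.041871 + 0.966590 = 0.924719.
Q̄ = (S_0/π) × [bracket] = (2772/π) × 0.924719 = 815.93 W/m².
Ratio Q̄_A / Q̄_B = 718.75 / 815.93 = 0.8809.

Q̄_A / Q̄_B ≈ 0.881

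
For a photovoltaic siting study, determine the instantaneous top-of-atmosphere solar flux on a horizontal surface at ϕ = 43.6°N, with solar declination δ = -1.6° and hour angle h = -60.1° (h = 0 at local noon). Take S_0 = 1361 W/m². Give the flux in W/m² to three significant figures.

cos θ_z = sin ϕ sin δ + cos ϕ cos δ cos h = -0.019255 + 0.360850 = 0.341595.
Flux = S_0 · cos θ_z = 1361 × 0.341595 = 464.9 W/m².

465 W/m²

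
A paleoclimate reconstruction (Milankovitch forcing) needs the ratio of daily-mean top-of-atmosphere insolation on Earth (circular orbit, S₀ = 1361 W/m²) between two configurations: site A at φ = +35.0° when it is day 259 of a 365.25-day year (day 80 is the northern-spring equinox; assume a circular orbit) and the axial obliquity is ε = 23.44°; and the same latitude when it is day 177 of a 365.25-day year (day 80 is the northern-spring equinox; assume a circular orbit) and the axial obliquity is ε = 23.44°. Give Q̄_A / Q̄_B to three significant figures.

— Configuration A (φ=+35.0°):
Solar longitude: λ_s = 360° × (259 − 80)/365.25 = 176.427°.
sin δ = sin 23.44° × sin 176.427° = 0.02479, so δ = +1.420°.
cos H₀ = −tan(+35.0°) tan(+1.420°) = -0.0174, H₀ = 1.5882 rad.
Bracket: H₀ sin φ sin δ + cos φ cos δ sin H₀ = 1.5882×0.57358×0.02479 + 0.81915×0.99969×0.99985 = 0.022583 + 0.818773 = 0.841356.
Q̄ = (S₀/π) × [bracket] = (1361/π) × 0.841356 = 364.49 W/m².
— Configuration B (φ=+35.0°):
Solar longitude: λ_s = 360° × (177 − 80)/365.25 = 95.606°.
sin δ = sin 23.44° × sin 95.606° = 0.39589, so δ = +23.321°.
cos H₀ = −tan(+35.0°) tan(+23.321°) = -0.3019, H₀ = 1.8774 rad.
Bracket: H₀ sin φ sin δ + cos φ cos δ sin H₀ = 1.8774×0.57358×0.39589 + 0.81915×0.91830×0.95335 = 0.426310 + 0.717134 = 1.143444.
Q̄ = (S₀/π) × [bracket] = (1361/π) × 1.143444 = 495.36 W/m².
Ratio Q̄_A / Q̄_B = 364.49 / 495.36 = 0.7358.

Q̄_A / Q̄_B ≈ 0.736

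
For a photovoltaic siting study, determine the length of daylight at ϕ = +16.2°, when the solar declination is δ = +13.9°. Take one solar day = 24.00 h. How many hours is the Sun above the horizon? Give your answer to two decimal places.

cos h₀ = −tan ϕ · tan δ = −tan(+16.2°) × tan(+13.900°) = -0.0719, so h₀ = 1.6428 rad = 94.12°.
Daylight = 2h₀/(2π) × 24.00 h = (1.6428/π) × 24.00 = 12.55 h.

12.55 h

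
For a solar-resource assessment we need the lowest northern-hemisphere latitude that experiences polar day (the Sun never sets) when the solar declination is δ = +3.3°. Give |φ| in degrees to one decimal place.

Polar day requires cos H₀ = −tan φ tan δ ≤ −1, i.e. tan φ tan δ ≥ 1.
The boundary is |tan φ| · |tan δ| = 1, so |φ| = 90° − |δ| = 90° − 3.3° = 86.7° in the northern hemisphere.

|φ| = 86.7°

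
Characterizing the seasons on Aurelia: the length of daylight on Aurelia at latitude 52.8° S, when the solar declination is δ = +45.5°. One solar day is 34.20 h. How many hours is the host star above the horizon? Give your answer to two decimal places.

0.00 h

cos H₀ = −tan φ · tan δ = 1.3406 ≥ 1, so the host star never rises (polar night) and H₀ = 0.
Daylight = 2H₀/(2π) × 34.20 h = (0.0000/π) × 34.20 = 0.00 h.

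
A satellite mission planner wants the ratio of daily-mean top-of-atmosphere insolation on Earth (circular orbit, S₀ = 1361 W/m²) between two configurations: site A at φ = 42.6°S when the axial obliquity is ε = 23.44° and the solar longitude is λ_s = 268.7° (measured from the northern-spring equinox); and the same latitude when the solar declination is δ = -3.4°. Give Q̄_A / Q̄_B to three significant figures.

— Configuration A (φ=-42.6°):
Solar declination: sin δ = sin ε · sin λ_s = sin 23.44° × sin 268.7° = -0.39769, so δ = -23.434°.
cos H₀ = −tan(-42.6°) tan(-23.434°) = -0.3986, H₀ = 1.9807 rad.
Bracket: H₀ sin φ sin δ + cos φ cos δ sin H₀ = 1.9807×-0.67688×-0.39769 + 0.73610×0.91752×0.91714 = 0.533181 + 0.619424 = 1.152605.
Q̄ = (S₀/π) × [bracket] = (1361/π) × 1.152605 = 499.33 W/m².
— Configuration B (φ=-42.6°):
cos H₀ = −tan(-42.6°) tan(-3.400°) = -0.0546, H₀ = 1.6255 rad.
Bracket: H₀ sin φ sin δ + cos φ cos δ sin H₀ = 1.6255×-0.67688×-0.05931 + 0.73610×0.99824×0.99851 = 0.065257 + 0.733710 = 0.798967.
Q̄ = (S₀/π) × [bracket] = (1361/π) × 0.798967 = 346.13 W/m².
Ratio Q̄_A / Q̄_B = 499.33 / 346.13 = 1.443.

Q̄_A / Q̄_B ≈ 1.44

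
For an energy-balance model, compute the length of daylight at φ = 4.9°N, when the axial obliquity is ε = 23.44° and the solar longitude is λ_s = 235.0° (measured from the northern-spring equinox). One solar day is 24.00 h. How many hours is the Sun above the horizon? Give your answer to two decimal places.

11.77 h

Solar declination: sin δ = sin ε · sin λ_s = sin 23.44° × sin 235.0° = -0.32585, so δ = -19.017°.
cos H₀ = −tan φ · tan δ = −tan(+4.9°) × tan(-19.017°) = 0.0295, so H₀ = 1.5412 rad = 88.31°.
Daylight = 2H₀/(2π) × 24.00 h = (1.5412/π) × 24.00 = 11.77 h.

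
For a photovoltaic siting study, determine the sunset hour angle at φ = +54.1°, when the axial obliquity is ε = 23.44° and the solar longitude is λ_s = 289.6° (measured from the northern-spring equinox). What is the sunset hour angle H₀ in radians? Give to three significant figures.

Solar declination: sin δ = sin ε · sin λ_s = sin 23.44° × sin 289.6° = -0.37474, so δ = -22.008°.
cos H₀ = −tan φ · tan δ = −tan(+54.1°) × tan(-22.008°) = 0.5584, so H₀ = 0.9784 rad = 56.06°.

H₀ = 0.978 rad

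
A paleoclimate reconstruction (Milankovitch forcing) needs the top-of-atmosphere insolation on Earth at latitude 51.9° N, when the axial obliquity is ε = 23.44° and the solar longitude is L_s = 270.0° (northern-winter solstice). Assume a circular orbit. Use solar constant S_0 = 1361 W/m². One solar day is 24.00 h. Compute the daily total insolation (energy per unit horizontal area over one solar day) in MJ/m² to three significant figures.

Solar declination: sin δ = sin ε · sin L_s = sin 23.44° × sin 270.0° = -0.39779, so δ = -23.440°.
cos h₀ = −tan(+51.9°) tan(-23.440°) = 0.5529, h₀ = 0.9849 rad.
Bracket: h₀ sin ϕ sin δ + cos ϕ cos δ sin h₀ = 0.9849×0.78694×-0.39779 + 0.61704×0.91748×0.83321 = -0.308310 + 0.471698 = 0.163388.
Q̄ = (S_0/π) × [bracket] = (1361/π) × 0.163388 = 70.783 W/m².
Daily total = Q̄ × 24.00 h × 3600 s/h = 70.783 × 24.00 × 3600 / 10⁶ = 6.116 MJ/m².

6.12 MJ/m²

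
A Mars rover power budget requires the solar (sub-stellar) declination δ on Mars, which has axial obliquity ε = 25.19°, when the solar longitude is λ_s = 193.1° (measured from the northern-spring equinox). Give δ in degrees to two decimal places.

δ = -5.54°

sin δ = sin ε · sin λ_s = sin 25.19° × sin 193.1° = -0.096468.
δ = arcsin(-0.096468) = -5.54°.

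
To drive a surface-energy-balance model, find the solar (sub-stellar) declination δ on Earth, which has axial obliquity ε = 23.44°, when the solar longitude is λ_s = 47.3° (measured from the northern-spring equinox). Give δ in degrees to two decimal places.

δ = +17.00°

sin δ = sin ε · sin λ_s = sin 23.44° × sin 47.3° = 0.292341.
δ = arcsin(0.292341) = +17.00°.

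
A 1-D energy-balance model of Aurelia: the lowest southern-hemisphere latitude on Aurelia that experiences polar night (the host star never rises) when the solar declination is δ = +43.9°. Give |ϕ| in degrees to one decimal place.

|ϕ| = 46.1°

Polar night requires cos h₀ = −tan ϕ tan δ ≥ 1, i.e. tan ϕ tan δ ≤ −1.
The boundary is |tan ϕ| · |tan δ| = 1, so |ϕ| = 90° − |δ| = 90° − 43.9° = 46.1° in the southern hemisphere.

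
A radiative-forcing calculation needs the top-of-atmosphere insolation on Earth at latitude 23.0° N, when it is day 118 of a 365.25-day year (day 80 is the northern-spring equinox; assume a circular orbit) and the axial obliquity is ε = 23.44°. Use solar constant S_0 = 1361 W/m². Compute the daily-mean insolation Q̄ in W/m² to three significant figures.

Solar longitude: L_s = 360° × (118 − 80)/365.25 = 37.454°.
sin δ = sin 23.44° × sin 37.454° = 0.24190, so δ = +13.999°.
cos h₀ = −tan(+23.0°) tan(+13.999°) = -0.1058, h₀ = 1.6768 rad.
Bracket: h₀ sin ϕ sin δ + cos ϕ cos δ sin h₀ = 1.6768×0.39073×0.24190 + 0.92050×0.97030×0.99438 = 0.158487 + 0.888142 = 1.046629.
Q̄ = (S_0/π) × [bracket] = (1361/π) × 1.046629 = 453.4 W/m².

Q̄ ≈ 453 W/m²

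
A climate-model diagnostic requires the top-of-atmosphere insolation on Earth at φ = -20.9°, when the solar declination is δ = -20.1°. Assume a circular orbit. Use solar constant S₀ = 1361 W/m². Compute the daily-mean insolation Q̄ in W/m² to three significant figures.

cos H₀ = −tan(-20.9°) tan(-20.100°) = -0.1397, H₀ = 1.7110 rad.
Bracket: H₀ sin φ sin δ + cos φ cos δ sin H₀ = 1.7110×-0.35674×-0.34366 + 0.93420×0.93909×0.99019 = 0.209764 + 0.868692 = 1.078456.
Q̄ = (S₀/π) × [bracket] = (1361/π) × 1.078456 = 467.2 W/m².

Q̄ ≈ 467 W/m²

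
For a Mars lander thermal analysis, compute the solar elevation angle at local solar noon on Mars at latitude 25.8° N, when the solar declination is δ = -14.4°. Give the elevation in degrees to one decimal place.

49.8°

At local noon the hour angle is zero, so the zenith angle equals |φ − δ| = |+25.8° − (-14.400°)| = 40.200°.
Elevation = 90° − 40.200° = 49.8°.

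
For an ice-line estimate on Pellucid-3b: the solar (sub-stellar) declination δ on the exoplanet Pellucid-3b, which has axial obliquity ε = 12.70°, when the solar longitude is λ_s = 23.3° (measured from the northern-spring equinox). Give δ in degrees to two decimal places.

δ = +4.99°

sin δ = sin ε · sin λ_s = sin 12.70° × sin 23.3° = 0.086959.
δ = arcsin(0.086959) = +4.99°.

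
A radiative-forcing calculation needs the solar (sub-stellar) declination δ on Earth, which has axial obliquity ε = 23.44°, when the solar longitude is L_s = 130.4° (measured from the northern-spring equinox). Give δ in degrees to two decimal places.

δ = +17.63°

sin δ = sin ε · sin L_s = sin 23.44° × sin 130.4° = 0.302931.
δ = arcsin(0.302931) = +17.63°.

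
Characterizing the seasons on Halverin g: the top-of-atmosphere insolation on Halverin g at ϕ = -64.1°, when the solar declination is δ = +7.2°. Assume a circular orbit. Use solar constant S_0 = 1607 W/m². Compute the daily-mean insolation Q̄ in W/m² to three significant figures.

cos h₀ = −tan(-64.1°) tan(+7.200°) = 0.2602, h₀ = 1.3076 rad.
Bracket: h₀ sin ϕ sin δ + cos ϕ cos δ sin h₀ = 1.3076×-0.89956×0.12533 + 0.43680×0.99211×0.96556 = -0.147421 + 0.418429 = 0.271008.
Q̄ = (S_0/π) × [bracket] = (1607/π) × 0.271008 = 138.6 W/m².

Q̄ ≈ 139 W/m²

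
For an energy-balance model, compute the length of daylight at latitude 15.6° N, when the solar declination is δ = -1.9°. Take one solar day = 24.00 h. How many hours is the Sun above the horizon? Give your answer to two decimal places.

11.93 h

cos H₀ = −tan φ · tan δ = −tan(+15.6°) × tan(-1.900°) = 0.0093, so H₀ = 1.5615 rad = 89.47°.
Daylight = 2H₀/(2π) × 24.00 h = (1.5615/π) × 24.00 = 11.93 h.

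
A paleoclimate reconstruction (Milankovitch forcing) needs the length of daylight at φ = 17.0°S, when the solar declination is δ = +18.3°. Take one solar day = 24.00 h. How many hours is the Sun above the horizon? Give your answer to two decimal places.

cos H₀ = −tan φ · tan δ = −tan(-17.0°) × tan(+18.300°) = 0.1011, so H₀ = 1.4695 rad = 84.20°.
Daylight = 2H₀/(2π) × 24.00 h = (1.4695/π) × 24.00 = 11.23 h.

11.23 h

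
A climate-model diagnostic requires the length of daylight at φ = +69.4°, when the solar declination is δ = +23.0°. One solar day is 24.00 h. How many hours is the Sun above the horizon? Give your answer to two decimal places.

24.00 h

Sunrise equation: cos H₀ = −tan φ · tan δ = -1.1293 ≤ −1, so the Sun never sets (polar day) and H₀ = π.
Daylight = 2H₀/(2π) × 24.00 h = (3.1416/π) × 24.00 = 24.00 h.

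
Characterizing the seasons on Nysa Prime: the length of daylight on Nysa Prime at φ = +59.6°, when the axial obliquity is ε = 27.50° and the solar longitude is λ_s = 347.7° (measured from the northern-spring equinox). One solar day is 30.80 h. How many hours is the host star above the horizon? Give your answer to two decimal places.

13.74 h

Solar declination: sin δ = sin ε · sin λ_s = sin 27.50° × sin 347.7° = -0.09837, so δ = -5.645°.
cos H₀ = −tan φ · tan δ = −tan(+59.6°) × tan(-5.645°) = 0.1685, so H₀ = 1.4015 rad = 80.30°.
Daylight = 2H₀/(2π) × 30.80 h = (1.4015/π) × 30.80 = 13.74 h.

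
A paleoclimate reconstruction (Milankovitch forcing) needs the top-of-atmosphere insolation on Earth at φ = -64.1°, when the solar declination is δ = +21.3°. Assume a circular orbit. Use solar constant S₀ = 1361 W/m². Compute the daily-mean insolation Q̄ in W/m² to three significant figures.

cos H₀ = −tan(-64.1°) tan(+21.300°) = 0.8029, H₀ = 0.6386 rad.
Bracket: H₀ sin φ sin δ + cos φ cos δ sin H₀ = 0.6386×-0.89956×0.36325 + 0.43680×0.93169×0.59607 = -0.208672 + 0.242578 = 0.033906.
Q̄ = (S₀/π) × [bracket] = (1361/π) × 0.033906 = 14.69 W/m².

Q̄ ≈ 14.7 W/m²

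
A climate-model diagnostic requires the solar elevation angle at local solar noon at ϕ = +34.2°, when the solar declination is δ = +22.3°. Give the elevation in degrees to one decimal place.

At local noon the hour angle is zero, so the zenith angle equals |ϕ − δ| = |+34.2° − (+22.300°)| = 11.900°.
Elevation = 90° − 11.900° = 78.1°.

78.1°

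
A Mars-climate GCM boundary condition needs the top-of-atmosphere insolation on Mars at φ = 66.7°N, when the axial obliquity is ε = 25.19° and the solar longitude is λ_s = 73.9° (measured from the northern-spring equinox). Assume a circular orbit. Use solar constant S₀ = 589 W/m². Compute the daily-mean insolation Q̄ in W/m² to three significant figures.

Solar declination: sin δ = sin ε · sin λ_s = sin 25.19° × sin 73.9° = 0.40893, so δ = +24.138°.
cos H₀ = −tan(+66.7°) tan(+24.138°) = -1.0405 ≤ −1 ⇒ polar day, H₀ = π.
Bracket: H₀ sin φ sin δ + cos φ cos δ sin H₀ = 3.1416×0.91845×0.40893 + 0.39555×0.91257×0.00000 = 1.179928 + 0.000000 = 1.179928.
Q̄ = (S₀/π) × [bracket] = (589/π) × 1.179928 = 221.2 W/m².

Q̄ ≈ 221 W/m²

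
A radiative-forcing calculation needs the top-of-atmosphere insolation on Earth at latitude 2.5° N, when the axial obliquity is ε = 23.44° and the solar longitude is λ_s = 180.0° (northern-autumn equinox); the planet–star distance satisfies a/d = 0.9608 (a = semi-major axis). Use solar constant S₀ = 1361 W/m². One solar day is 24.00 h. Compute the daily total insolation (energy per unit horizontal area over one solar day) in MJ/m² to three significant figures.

Solar declination: sin δ = sin ε · sin λ_s = sin 23.44° × sin 180.0° = 0.00000, so δ = +0.000°.
cos H₀ = −tan(+2.5°) tan(+0.000°) = -0.0000, H₀ = 1.5708 rad.
Bracket: H₀ sin φ sin δ + cos φ cos δ sin H₀ = 1.5708×0.04362×0.00000 + 0.99905×1.00000×1.00000 = 0.000000 + 0.999050 = 0.999050.
Inverse-square distance factor (a/d)² = 0.9608² = 0.923137.
Q̄ = (S₀/π) × 0.923137 × [bracket] = (1361/π) × 0.923137 × 0.999050 = 399.54 W/m².
Daily total = Q̄ × 24.00 h × 3600 s/h = 399.54 × 24.00 × 3600 / 10⁶ = 34.52 MJ/m².

34.5 MJ/m²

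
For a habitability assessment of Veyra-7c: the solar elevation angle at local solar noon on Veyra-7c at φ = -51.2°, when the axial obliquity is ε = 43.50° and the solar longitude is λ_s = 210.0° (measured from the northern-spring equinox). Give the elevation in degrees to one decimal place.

Solar declination: sin δ = sin ε · sin λ_s = sin 43.50° × sin 210.0° = -0.34418, so δ = -20.132°.
At local noon the hour angle is zero, so the zenith angle equals |φ − δ| = |-51.2° − (-20.132°)| = 31.068°.
Elevation = 90° − 31.068° = 58.9°.

58.9°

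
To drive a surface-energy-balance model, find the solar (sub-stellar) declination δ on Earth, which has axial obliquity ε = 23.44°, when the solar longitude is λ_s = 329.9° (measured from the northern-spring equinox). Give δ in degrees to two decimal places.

sin δ = sin ε · sin λ_s = sin 23.44° × sin 329.9° = -0.199495.
δ = arcsin(-0.199495) = -11.51°.

δ = -11.51°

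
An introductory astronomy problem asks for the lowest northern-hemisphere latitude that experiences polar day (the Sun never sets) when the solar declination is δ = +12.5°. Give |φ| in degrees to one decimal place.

Polar day requires cos H₀ = −tan φ tan δ ≤ −1, i.e. tan φ tan δ ≥ 1.
The boundary is |tan φ| · |tan δ| = 1, so |φ| = 90° − |δ| = 90° − 12.5° = 77.5° in the northern hemisphere.

|φ| = 77.5°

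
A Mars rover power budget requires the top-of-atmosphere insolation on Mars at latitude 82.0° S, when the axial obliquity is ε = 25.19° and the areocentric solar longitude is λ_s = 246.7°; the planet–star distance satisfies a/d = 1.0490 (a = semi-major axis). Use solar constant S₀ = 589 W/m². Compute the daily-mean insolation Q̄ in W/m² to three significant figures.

sin δ = sin 25.19° × sin 246.7° = -0.39091, so δ = -23.011°.
cos H₀ = −tan(-82.0°) tan(-23.011°) = -3.0219 ≤ −1 ⇒ polar day, H₀ = π.
Bracket: H₀ sin φ sin δ + cos φ cos δ sin H₀ = 3.1416×-0.99027×-0.39091 + 0.13917×0.92043×0.00000 = 1.216134 + 0.000000 = 1.216134.
Inverse-square distance factor (a/d)² = 1.0490² = 1.100401.
Q̄ = (S₀/π) × 1.100401 × [bracket] = (589/π) × 1.100401 × 1.216134 = 250.9 W/m².

Q̄ ≈ 251 W/m²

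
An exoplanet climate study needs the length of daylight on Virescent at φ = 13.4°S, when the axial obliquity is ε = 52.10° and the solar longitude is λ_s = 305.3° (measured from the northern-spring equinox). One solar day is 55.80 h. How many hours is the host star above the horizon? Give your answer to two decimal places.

31.49 h

Solar declination: sin δ = sin ε · sin λ_s = sin 52.10° × sin 305.3° = -0.64400, so δ = -40.091°.
cos H₀ = −tan φ · tan δ = −tan(-13.4°) × tan(-40.091°) = -0.2005, so H₀ = 1.7727 rad = 101.57°.
Daylight = 2H₀/(2π) × 55.80 h = (1.7727/π) × 55.80 = 31.49 h.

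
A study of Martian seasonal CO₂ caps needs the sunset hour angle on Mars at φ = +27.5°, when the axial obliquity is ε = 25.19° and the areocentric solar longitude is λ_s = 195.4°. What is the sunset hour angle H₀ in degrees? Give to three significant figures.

sin δ = sin 25.19° × sin 195.4° = -0.11303, so δ = -6.490°.
cos H₀ = −tan φ · tan δ = −tan(+27.5°) × tan(-6.490°) = 0.0592, so H₀ = 1.5115 rad = 86.61°.

H₀ = 86.6°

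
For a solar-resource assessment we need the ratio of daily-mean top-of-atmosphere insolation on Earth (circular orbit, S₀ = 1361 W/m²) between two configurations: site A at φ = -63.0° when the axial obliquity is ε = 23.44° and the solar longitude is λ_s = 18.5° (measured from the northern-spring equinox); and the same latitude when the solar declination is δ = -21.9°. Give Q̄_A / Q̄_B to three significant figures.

Q̄_A / Q̄_B ≈ 0.266

— Configuration A (φ=-63.0°):
Solar declination: sin δ = sin ε · sin λ_s = sin 23.44° × sin 18.5° = 0.12622, so δ = +7.251°.
cos H₀ = −tan(-63.0°) tan(+7.251°) = 0.2497, H₀ = 1.3184 rad.
Bracket: H₀ sin φ sin δ + cos φ cos δ sin H₀ = 1.3184×-0.89101×0.12622 + 0.45399×0.99200×0.96832 = -0.148272 + 0.436091 = 0.287819.
Q̄ = (S₀/π) × [bracket] = (1361/π) × 0.287819 = 124.69 W/m².
— Configuration B (φ=-63.0°):
cos H₀ = −tan(-63.0°) tan(-21.900°) = -0.7890, H₀ = 2.4799 rad.
Bracket: H₀ sin φ sin δ + cos φ cos δ sin H₀ = 2.4799×-0.89101×-0.37299 + 0.45399×0.92784×0.61444 = 0.824165 + 0.258821 = 1.082986.
Q̄ = (S₀/π) × [bracket] = (1361/π) × 1.082986 = 469.17 W/m².
Ratio Q̄_A / Q̄_B = 124.69 / 469.17 = 0.2658.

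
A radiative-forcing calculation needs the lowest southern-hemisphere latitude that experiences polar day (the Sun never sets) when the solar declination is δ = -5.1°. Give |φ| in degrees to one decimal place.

Polar day requires cos H₀ = −tan φ tan δ ≤ −1, i.e. tan φ tan δ ≥ 1.
The boundary is |tan φ| · |tan δ| = 1, so |φ| = 90° − |δ| = 90° − 5.1° = 84.9° in the southern hemisphere.

|φ| = 84.9°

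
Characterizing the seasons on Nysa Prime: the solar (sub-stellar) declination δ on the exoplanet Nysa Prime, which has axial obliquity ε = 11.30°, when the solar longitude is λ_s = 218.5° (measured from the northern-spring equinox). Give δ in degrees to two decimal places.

sin δ = sin ε · sin λ_s = sin 11.30° × sin 218.5° = -0.121979.
δ = arcsin(-0.121979) = -7.01°.

δ = -7.01°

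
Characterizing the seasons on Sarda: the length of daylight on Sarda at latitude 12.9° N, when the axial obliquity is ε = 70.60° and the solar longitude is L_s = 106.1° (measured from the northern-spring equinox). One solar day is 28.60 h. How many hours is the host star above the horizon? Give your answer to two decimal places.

Solar declination: sin δ = sin ε · sin L_s = sin 70.60° × sin 106.1° = 0.90623, so δ = +64.989°.
cos h₀ = −tan ϕ · tan δ = −tan(+12.9°) × tan(+64.989°) = -0.4909, so h₀ = 2.0839 rad = 119.40°.
Daylight = 2h₀/(2π) × 28.60 h = (2.0839/π) × 28.60 = 18.97 h.

18.97 h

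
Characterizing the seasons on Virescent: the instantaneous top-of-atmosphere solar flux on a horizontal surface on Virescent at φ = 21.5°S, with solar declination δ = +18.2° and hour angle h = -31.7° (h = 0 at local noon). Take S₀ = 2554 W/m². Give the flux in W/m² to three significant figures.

1.63e+03 W/m²

cos θ_z = sin φ sin δ + cos φ cos δ cos h = -0.114471 + 0.752007 = 0.637536.
Flux = S₀ · cos θ_z = 2554 × 0.637536 = 1628 W/m².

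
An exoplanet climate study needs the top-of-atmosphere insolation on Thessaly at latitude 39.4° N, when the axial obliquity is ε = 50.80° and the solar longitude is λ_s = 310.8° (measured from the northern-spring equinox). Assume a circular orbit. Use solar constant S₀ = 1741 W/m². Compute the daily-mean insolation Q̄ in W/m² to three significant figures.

Solar declination: sin δ = sin ε · sin λ_s = sin 50.80° × sin 310.8° = -0.58663, so δ = -35.918°.
cos H₀ = −tan(+39.4°) tan(-35.918°) = 0.5950, H₀ = 0.9335 rad.
Bracket: H₀ sin φ sin δ + cos φ cos δ sin H₀ = 0.9335×0.63473×-0.58663 + 0.77273×0.80986×0.80373 = -0.347590 + 0.502977 = 0.155387.
Q̄ = (S₀/π) × [bracket] = (1741/π) × 0.155387 = 86.11 W/m².

Q̄ ≈ 86.1 W/m²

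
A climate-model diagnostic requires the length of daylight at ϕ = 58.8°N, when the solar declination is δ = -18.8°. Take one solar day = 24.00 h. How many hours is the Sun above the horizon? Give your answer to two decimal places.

cos h₀ = −tan ϕ · tan δ = −tan(+58.8°) × tan(-18.800°) = 0.5621, so h₀ = 0.9739 rad = 55.80°.
Daylight = 2h₀/(2π) × 24.00 h = (0.9739/π) × 24.00 = 7.44 h.

7.44 h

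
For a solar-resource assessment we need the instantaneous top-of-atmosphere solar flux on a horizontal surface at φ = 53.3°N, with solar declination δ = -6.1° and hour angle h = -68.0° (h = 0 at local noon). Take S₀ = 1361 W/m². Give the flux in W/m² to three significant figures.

cos θ_z = sin φ sin δ + cos φ cos δ cos h = -0.085200 + 0.222607 = 0.137407.
Flux = S₀ · cos θ_z = 1361 × 0.137407 = 187.0 W/m².

187 W/m²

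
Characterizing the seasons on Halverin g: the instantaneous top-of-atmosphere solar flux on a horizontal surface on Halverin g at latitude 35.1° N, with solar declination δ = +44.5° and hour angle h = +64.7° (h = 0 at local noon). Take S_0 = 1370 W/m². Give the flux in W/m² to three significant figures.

cos θ_z = sin ϕ sin δ + cos ϕ cos δ cos h = 0.403027 + 0.249383 = 0.652410.
Flux = S_0 · cos θ_z = 1370 × 0.652410 = 893.8 W/m².

894 W/m²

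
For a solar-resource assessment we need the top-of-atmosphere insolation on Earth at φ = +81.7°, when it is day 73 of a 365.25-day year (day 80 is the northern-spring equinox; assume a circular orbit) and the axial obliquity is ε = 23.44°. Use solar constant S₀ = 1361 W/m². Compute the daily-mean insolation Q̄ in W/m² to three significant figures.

Solar longitude: λ_s = 360° × (73 − 80)/365.25 = -6.899°, i.e. -6.899° + 360° = 353.101°.
sin δ = sin 23.44° × sin 353.101° = -0.04778, so δ = -2.739°.
cos H₀ = −tan(+81.7°) tan(-2.739°) = 0.3279, H₀ = 1.2367 rad.
Bracket: H₀ sin φ sin δ + cos φ cos δ sin H₀ = 1.2367×0.98953×-0.04778 + 0.14436×0.99886×0.94470 = -0.058471 + 0.136221 = 0.077750.
Q̄ = (S₀/π) × [bracket] = (1361/π) × 0.077750 = 33.68 W/m².

Q̄ ≈ 33.7 W/m²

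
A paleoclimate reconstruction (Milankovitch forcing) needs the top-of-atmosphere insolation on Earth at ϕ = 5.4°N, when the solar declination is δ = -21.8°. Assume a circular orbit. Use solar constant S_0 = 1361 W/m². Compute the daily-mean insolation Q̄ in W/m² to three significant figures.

cos h₀ = −tan(+5.4°) tan(-21.800°) = 0.0378, h₀ = 1.5330 rad.
Bracket: h₀ sin ϕ sin δ + cos ϕ cos δ sin h₀ = 1.5330×0.09411×-0.37137 + 0.99556×0.92849×0.99929 = -0.053578 + 0.923711 = 0.870133.
Q̄ = (S_0/π) × [bracket] = (1361/π) × 0.870133 = 377.0 W/m².

Q̄ ≈ 377 W/m²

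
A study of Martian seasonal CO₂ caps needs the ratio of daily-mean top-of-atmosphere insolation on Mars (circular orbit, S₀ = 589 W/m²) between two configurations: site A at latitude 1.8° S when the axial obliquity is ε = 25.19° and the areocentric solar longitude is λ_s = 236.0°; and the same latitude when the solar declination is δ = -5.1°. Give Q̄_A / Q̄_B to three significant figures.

Q̄_A / Q̄_B ≈ 0.953

— Configuration A (φ=-1.8°):
sin δ = sin 25.19° × sin 236.0° = -0.35286, so δ = -20.662°.
cos H₀ = −tan(-1.8°) tan(-20.662°) = -0.0119, H₀ = 1.5826 rad.
Bracket: H₀ sin φ sin δ + cos φ cos δ sin H₀ = 1.5826×-0.03141×-0.35286 + 0.99951×0.93568×0.99993 = 0.017540 + 0.935156 = 0.952696.
Q̄ = (S₀/π) × [bracket] = (589/π) × 0.952696 = 178.62 W/m².
— Configuration B (φ=-1.8°):
cos H₀ = −tan(-1.8°) tan(-5.100°) = -0.0028, H₀ = 1.5736 rad.
Bracket: H₀ sin φ sin δ + cos φ cos δ sin H₀ = 1.5736×-0.03141×-0.08889 + 0.99951×0.99604×1.00000 = 0.004394 + 0.995552 = 0.999946.
Q̄ = (S₀/π) × [bracket] = (589/π) × 0.999946 = 187.47 W/m².
Ratio Q̄_A / Q̄_B = 178.62 / 187.47 = 0.9528.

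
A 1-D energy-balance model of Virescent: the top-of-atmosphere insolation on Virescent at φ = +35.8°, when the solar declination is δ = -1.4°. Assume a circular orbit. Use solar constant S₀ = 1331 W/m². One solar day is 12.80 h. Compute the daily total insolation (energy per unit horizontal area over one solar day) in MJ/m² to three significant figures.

15.4 MJ/m²

cos H₀ = −tan(+35.8°) tan(-1.400°) = 0.0176, H₀ = 1.5532 rad.
Bracket: H₀ sin φ sin δ + cos φ cos δ sin H₀ = 1.5532×0.58496×-0.02443 + 0.81106×0.99970×0.99984 = -0.022196 + 0.810687 = 0.788491.
Q̄ = (S₀/π) × [bracket] = (1331/π) × 0.788491 = 334.06 W/m².
Daily total = Q̄ × 12.80 h × 3600 s/h = 334.06 × 12.80 × 3600 / 10⁶ = 15.39 MJ/m².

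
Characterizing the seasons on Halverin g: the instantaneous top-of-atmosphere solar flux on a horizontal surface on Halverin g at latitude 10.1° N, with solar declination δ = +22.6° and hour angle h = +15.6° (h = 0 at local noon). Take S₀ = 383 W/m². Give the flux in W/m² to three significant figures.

cos θ_z = sin φ sin δ + cos φ cos δ cos h = 0.067393 + 0.875422 = 0.942815.
Flux = S₀ · cos θ_z = 383 × 0.942815 = 361.1 W/m².

361 W/m²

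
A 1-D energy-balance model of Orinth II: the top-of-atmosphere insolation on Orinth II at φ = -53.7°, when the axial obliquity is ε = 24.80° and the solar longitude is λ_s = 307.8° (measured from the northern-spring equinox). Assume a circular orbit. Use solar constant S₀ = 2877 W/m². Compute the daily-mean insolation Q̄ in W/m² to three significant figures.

Solar declination: sin δ = sin ε · sin λ_s = sin 24.80° × sin 307.8° = -0.33143, so δ = -19.356°.
cos H₀ = −tan(-53.7°) tan(-19.356°) = -0.4782, H₀ = 2.0694 rad.
Bracket: H₀ sin φ sin δ + cos φ cos δ sin H₀ = 2.0694×-0.80593×-0.33143 + 0.59201×0.94348×0.87824 = 0.552756 + 0.490541 = 1.043297.
Q̄ = (S₀/π) × [bracket] = (2877/π) × 1.043297 = 955.4 W/m².

Q̄ ≈ 955 W/m²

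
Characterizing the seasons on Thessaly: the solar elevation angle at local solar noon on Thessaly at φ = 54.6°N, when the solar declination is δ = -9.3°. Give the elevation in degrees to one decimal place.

26.1°

At local noon the hour angle is zero, so the zenith angle equals |φ − δ| = |+54.6° − (-9.300°)| = 63.900°.
Elevation = 90° − 63.900° = 26.1°.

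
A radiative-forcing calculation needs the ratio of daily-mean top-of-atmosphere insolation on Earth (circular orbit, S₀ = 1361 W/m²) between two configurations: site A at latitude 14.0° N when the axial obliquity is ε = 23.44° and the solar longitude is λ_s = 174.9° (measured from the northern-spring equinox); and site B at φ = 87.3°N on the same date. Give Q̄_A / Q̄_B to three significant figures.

— Configuration A (φ=+14.0°):
Solar declination: sin δ = sin ε · sin λ_s = sin 23.44° × sin 174.9° = 0.03536, so δ = +2.026°.
cos H₀ = −tan(+14.0°) tan(+2.026°) = -0.0088, H₀ = 1.5796 rad.
Bracket: H₀ sin φ sin δ + cos φ cos δ sin H₀ = 1.5796×0.24192×0.03536 + 0.97030×0.99937×0.99996 = 0.013512 + 0.969650 = 0.983162.
Q̄ = (S₀/π) × [bracket] = (1361/π) × 0.983162 = 425.93 W/m².
— Configuration B (φ=+87.3°):
cos H₀ = −tan(+87.3°) tan(+2.026°) = -0.7503, H₀ = 2.4193 rad.
Bracket: H₀ sin φ sin δ + cos φ cos δ sin H₀ = 2.4193×0.99889×0.03536 + 0.04711×0.99937×0.66110 = 0.085451 + 0.031125 = 0.116576.
Q̄ = (S₀/π) × [bracket] = (1361/π) × 0.116576 = 50.503 W/m².
Ratio Q̄_A / Q̄_B = 425.93 / 50.503 = 8.434.

Q̄_A / Q̄_B ≈ 8.43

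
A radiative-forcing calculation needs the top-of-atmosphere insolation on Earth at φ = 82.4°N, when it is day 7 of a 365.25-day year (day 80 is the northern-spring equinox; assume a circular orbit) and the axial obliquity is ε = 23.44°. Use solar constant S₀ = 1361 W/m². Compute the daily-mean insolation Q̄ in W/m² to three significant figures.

Solar longitude: λ_s = 360° × (7 − 80)/365.25 = -71.951°, i.e. -71.951° + 360° = 288.049°.
sin δ = sin 23.44° × sin 288.049° = -0.37821, so δ = -22.223°.
cos H₀ = −tan(+82.4°) tan(-22.223°) = 3.0620 ≥ 1 ⇒ polar night, H₀ = 0 and Q̄ = 0.

Q̄ ≈ 0.00 W/m²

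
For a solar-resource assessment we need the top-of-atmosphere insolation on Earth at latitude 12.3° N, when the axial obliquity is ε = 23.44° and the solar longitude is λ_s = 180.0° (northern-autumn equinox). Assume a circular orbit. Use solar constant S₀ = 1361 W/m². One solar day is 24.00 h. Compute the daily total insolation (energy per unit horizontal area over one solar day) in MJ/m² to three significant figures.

Solar declination: sin δ = sin ε · sin λ_s = sin 23.44° × sin 180.0° = 0.00000, so δ = +0.000°.
cos H₀ = −tan(+12.3°) tan(+0.000°) = -0.0000, H₀ = 1.5708 rad.
Bracket: H₀ sin φ sin δ + cos φ cos δ sin H₀ = 1.5708×0.21303×0.00000 + 0.97705×1.00000×1.00000 = 0.000000 + 0.977050 = 0.977050.
Q̄ = (S₀/π) × [bracket] = (1361/π) × 0.977050 = 423.28 W/m².
Daily total = Q̄ × 24.00 h × 3600 s/h = 423.28 × 24.00 × 3600 / 10⁶ = 36.57 MJ/m².

36.6 MJ/m²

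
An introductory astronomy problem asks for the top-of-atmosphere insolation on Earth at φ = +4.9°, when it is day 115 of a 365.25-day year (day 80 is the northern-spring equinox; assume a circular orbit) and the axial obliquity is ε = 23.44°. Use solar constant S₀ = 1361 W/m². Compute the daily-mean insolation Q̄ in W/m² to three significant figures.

Solar longitude: λ_s = 360° × (115 − 80)/365.25 = 34.497°.
sin δ = sin 23.44° × sin 34.497° = 0.22529, so δ = +13.020°.
cos H₀ = −tan(+4.9°) tan(+13.020°) = -0.0198, H₀ = 1.5906 rad.
Bracket: H₀ sin φ sin δ + cos φ cos δ sin H₀ = 1.5906×0.08542×0.22529 + 0.99635×0.97429×0.99980 = 0.030610 + 0.970540 = 1.001150.
Q̄ = (S₀/π) × [bracket] = (1361/π) × 1.001150 = 433.7 W/m².

Q̄ ≈ 434 W/m²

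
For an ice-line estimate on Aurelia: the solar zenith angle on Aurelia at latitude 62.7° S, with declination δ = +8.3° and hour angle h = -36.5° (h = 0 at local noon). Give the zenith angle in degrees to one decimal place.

cos θ_z = sin φ sin δ + cos φ cos δ cos h = -0.128277 + 0.364827 = 0.236550.
θ_z = arccos(0.236550) = 76.3°.

θ_z = 76.3°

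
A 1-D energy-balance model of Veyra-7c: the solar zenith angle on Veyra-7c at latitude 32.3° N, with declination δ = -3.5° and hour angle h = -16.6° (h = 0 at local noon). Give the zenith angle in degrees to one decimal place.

cos θ_z = sin ϕ sin δ + cos ϕ cos δ cos h = -0.032621 + 0.808523 = 0.775902.
θ_z = arccos(0.775902) = 39.1°.

θ_z = 39.1°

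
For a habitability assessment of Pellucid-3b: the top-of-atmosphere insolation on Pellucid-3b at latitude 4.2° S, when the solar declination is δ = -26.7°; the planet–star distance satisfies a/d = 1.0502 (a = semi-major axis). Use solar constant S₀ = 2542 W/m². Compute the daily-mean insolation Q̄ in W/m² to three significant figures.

Q̄ ≈ 842 W/m²

cos H₀ = −tan(-4.2°) tan(-26.700°) = -0.0369, H₀ = 1.6077 rad.
Bracket: H₀ sin φ sin δ + cos φ cos δ sin H₀ = 1.6077×-0.07324×-0.44932 + 0.99731×0.89337×0.99932 = 0.052907 + 0.890361 = 0.943268.
Inverse-square distance factor (a/d)² = 1.0502² = 1.102920.
Q̄ = (S₀/π) × 1.102920 × [bracket] = (2542/π) × 1.102920 × 0.943268 = 841.8 W/m².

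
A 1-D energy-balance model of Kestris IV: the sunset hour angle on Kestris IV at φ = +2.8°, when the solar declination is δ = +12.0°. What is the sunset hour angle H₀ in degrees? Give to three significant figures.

cos H₀ = −tan φ · tan δ = −tan(+2.8°) × tan(+12.000°) = -0.0104, so H₀ = 1.5812 rad = 90.60°.

H₀ = 90.6°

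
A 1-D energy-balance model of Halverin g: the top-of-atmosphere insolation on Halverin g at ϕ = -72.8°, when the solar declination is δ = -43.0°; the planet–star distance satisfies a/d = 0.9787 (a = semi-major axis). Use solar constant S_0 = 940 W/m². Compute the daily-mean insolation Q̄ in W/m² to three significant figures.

cos h₀ = −tan(-72.8°) tan(-43.000°) = -3.0125 ≤ −1 ⇒ polar day, h₀ = π.
Bracket: h₀ sin ϕ sin δ + cos ϕ cos δ sin h₀ = 3.1416×-0.95528×-0.68200 + 0.29571×0.73135×0.00000 = 2.046755 + 0.000000 = 2.046755.
Inverse-square distance factor (a/d)² = 0.9787² = 0.957854.
Q̄ = (S_0/π) × 0.957854 × [bracket] = (940/π) × 0.957854 × 2.046755 = 586.6 W/m².

Q̄ ≈ 587 W/m²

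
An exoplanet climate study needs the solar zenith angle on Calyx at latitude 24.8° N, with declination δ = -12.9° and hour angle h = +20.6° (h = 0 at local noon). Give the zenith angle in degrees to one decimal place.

θ_z = 42.7°

cos θ_z = sin ϕ sin δ + cos ϕ cos δ cos h = -0.093643 + 0.828287 = 0.734644.
θ_z = arccos(0.734644) = 42.7°.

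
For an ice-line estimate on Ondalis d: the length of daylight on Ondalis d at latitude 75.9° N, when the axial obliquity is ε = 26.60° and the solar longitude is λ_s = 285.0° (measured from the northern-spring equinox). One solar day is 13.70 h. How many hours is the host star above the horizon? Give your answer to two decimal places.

0.00 h

Solar declination: sin δ = sin ε · sin λ_s = sin 26.60° × sin 285.0° = -0.43250, so δ = -25.626°.
cos H₀ = −tan φ · tan δ = 1.9097 ≥ 1, so the host star never rises (polar night) and H₀ = 0.
Daylight = 2H₀/(2π) × 13.70 h = (0.0000/π) × 13.70 = 0.00 h.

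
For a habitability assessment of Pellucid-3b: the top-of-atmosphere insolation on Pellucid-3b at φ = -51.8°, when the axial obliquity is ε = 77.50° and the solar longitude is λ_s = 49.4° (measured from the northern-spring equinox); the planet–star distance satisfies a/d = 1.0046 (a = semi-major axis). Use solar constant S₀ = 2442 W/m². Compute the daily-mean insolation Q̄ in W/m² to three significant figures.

Q̄ ≈ 0.00 W/m²

Solar declination: sin δ = sin ε · sin λ_s = sin 77.50° × sin 49.4° = 0.74127, so δ = +47.840°.
cos H₀ = −tan(-51.8°) tan(+47.840°) = 1.4034 ≥ 1 ⇒ polar night, H₀ = 0 and Q̄ = 0.
Inverse-square distance factor (a/d)² = 1.0046² = 1.009221.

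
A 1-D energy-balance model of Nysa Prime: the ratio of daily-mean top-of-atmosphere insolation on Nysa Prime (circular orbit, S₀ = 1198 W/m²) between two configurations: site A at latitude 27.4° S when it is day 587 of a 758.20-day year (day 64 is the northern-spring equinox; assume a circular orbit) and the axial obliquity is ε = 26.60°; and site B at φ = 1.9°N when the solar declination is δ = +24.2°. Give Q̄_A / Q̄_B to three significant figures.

— Configuration A (φ=-27.4°):
Solar longitude: λ_s = 360° × (587 − 64)/758.20 = 248.325°.
sin δ = sin 26.60° × sin 248.325° = -0.41610, so δ = -24.589°.
cos H₀ = −tan(-27.4°) tan(-24.589°) = -0.2372, H₀ = 1.8103 rad.
Bracket: H₀ sin φ sin δ + cos φ cos δ sin H₀ = 1.8103×-0.46020×-0.41610 + 0.88782×0.90932×0.97146 = 0.346653 + 0.784272 = 1.130925.
Q̄ = (S₀/π) × [bracket] = (1198/π) × 1.130925 = 431.26 W/m².
— Configuration B (φ=+1.9°):
cos H₀ = −tan(+1.9°) tan(+24.200°) = -0.0149, H₀ = 1.5857 rad.
Bracket: H₀ sin φ sin δ + cos φ cos δ sin H₀ = 1.5857×0.03316×0.40992 + 0.99945×0.91212×0.99989 = 0.021554 + 0.911518 = 0.933072.
Q̄ = (S₀/π) × [bracket] = (1198/π) × 0.933072 = 355.81 W/m².
Ratio Q̄_A / Q̄_B = 431.26 / 355.81 = 1.212.

Q̄_A / Q̄_B ≈ 1.21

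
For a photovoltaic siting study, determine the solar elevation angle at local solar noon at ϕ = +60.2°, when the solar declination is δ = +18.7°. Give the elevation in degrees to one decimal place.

48.5°

At local noon the hour angle is zero, so the zenith angle equals |ϕ − δ| = |+60.2° − (+18.700°)| = 41.500°.
Elevation = 90° − 41.500° = 48.5°.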